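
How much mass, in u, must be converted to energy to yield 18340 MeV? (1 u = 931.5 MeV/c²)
m = E/c² = 19.69 u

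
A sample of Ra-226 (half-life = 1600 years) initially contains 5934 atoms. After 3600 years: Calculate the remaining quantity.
N = N₀(1/2)^(t/t½) = 1247 atoms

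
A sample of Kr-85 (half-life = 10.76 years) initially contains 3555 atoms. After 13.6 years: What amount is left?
N = N₀(1/2)^(t/t½) = 1480 atoms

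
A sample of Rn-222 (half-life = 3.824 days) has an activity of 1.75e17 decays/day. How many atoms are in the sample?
N = A/λ = 9.655e17 atoms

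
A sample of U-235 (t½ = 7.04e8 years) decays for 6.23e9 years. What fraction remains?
N/N₀ = (1/2)^(t/t½) = 0.002168 = 0.217%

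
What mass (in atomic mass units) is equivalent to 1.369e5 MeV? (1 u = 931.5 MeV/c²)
m = E/c² = 147 u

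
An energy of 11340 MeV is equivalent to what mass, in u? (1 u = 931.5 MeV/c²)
m = E/c² = 12.17 u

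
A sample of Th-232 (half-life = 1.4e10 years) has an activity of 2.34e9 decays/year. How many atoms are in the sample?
N = A/λ = 4.726e19 atoms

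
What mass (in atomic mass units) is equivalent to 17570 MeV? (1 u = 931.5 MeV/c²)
m = E/c² = 18.86 u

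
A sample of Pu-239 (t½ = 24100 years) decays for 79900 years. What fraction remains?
N/N₀ = (1/2)^(t/t½) = 0.1005 = 10%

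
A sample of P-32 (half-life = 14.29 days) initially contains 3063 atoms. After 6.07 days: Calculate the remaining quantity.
N = N₀(1/2)^(t/t½) = 2282 atoms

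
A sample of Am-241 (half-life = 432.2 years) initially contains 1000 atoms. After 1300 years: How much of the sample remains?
N = N₀(1/2)^(t/t½) = 124.3 atoms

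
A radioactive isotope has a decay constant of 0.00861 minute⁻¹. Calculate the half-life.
t½ = ln(2)/λ = 80.5 minutes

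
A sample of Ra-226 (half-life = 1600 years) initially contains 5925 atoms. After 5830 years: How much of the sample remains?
N = N₀(1/2)^(t/t½) = 474 atoms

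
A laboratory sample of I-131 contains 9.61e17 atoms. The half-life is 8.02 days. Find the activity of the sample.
A = λN = 8.306e16 decays/day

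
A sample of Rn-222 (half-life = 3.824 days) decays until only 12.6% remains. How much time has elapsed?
t = t½ × log₂(N₀/N) = 11.43 days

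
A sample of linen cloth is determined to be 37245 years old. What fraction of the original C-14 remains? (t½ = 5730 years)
N/N₀ = (1/2)^(t/t½) = 0.01105 = 1.1%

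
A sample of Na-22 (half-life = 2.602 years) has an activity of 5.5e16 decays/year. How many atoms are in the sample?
N = A/λ = 2.065e17 atoms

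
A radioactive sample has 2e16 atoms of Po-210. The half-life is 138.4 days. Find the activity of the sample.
A = λN = 1.002e14 decays/day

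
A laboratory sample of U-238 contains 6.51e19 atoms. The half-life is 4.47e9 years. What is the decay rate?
A = λN = 1.009e10 decays/year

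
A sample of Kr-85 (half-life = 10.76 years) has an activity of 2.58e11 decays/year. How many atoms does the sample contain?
N = A/λ = 4.005e12 atoms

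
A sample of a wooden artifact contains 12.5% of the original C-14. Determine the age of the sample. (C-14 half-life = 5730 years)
Age = t½ × log₂(1/ratio) = 17190 years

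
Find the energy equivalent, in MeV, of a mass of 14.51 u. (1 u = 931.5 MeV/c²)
E = mc² = 13520 MeV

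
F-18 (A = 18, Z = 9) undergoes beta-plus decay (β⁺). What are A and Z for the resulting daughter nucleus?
Daughter: A = 18, Z = 8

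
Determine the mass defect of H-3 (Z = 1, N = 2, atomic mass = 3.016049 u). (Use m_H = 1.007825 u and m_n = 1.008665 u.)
Δm = Z·m_H + N·m_n − M = 0.009106 u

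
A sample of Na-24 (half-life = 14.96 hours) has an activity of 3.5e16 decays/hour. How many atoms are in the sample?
N = A/λ = 7.554e17 atoms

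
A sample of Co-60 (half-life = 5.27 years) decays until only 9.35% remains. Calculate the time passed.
t = t½ × log₂(N₀/N) = 18.02 years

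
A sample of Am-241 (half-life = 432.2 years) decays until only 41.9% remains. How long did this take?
t = t½ × log₂(N₀/N) = 542.4 years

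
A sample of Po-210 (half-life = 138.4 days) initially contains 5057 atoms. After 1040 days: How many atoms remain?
N = N₀(1/2)^(t/t½) = 27.66 atoms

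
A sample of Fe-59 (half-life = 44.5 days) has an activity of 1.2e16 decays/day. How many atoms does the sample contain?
N = A/λ = 7.704e17 atoms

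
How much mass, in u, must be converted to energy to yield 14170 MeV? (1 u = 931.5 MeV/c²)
m = E/c² = 15.21 u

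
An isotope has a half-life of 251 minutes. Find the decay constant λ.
λ = ln(2)/t½ = 0.002762 minute⁻¹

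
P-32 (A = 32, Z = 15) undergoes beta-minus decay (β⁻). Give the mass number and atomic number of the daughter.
Daughter: A = 32, Z = 16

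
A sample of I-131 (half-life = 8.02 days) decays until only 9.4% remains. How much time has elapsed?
t = t½ × log₂(N₀/N) = 27.36 days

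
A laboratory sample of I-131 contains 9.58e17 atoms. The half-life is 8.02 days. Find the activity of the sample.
A = λN = 8.28e16 decays/day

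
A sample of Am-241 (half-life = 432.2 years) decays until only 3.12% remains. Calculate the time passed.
t = t½ × log₂(N₀/N) = 2162 years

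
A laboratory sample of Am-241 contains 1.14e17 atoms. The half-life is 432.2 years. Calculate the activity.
A = λN = 1.828e14 decays/year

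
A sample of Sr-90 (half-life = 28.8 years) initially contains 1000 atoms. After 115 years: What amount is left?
N = N₀(1/2)^(t/t½) = 62.8 atoms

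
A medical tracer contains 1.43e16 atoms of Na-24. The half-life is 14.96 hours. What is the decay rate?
A = λN = 6.626e14 decays/hour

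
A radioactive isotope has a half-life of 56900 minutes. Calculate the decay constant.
λ = ln(2)/t½ = 1.218e-5 minute⁻¹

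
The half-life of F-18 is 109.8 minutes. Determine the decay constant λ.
λ = ln(2)/t½ = 0.006313 minute⁻¹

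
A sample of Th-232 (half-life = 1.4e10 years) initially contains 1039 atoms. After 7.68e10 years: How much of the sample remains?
N = N₀(1/2)^(t/t½) = 23.19 atoms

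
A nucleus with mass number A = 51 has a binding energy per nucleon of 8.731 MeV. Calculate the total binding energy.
B.E. = 8.731 × 51 = 445.3 MeV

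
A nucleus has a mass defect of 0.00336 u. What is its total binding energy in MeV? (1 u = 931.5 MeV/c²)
B.E. = Δm × 931.5 = 3.13 MeV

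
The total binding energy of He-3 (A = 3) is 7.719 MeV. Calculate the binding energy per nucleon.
B.E./A = 7.719/3 = 2.573 MeV/nucleon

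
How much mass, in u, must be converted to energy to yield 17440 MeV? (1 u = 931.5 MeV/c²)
m = E/c² = 18.72 u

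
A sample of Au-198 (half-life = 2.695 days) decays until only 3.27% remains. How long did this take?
t = t½ × log₂(N₀/N) = 13.3 days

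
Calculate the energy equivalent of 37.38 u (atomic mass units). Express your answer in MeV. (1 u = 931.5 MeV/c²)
E = mc² = 34820 MeV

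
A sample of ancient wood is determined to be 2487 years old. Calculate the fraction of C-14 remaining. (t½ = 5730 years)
N/N₀ = (1/2)^(t/t½) = 0.7402 = 74%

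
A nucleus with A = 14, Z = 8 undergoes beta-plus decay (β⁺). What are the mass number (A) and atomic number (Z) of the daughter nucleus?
Daughter: A = 14, Z = 7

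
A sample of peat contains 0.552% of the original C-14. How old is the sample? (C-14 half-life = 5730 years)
Age = t½ × log₂(1/ratio) = 42980 years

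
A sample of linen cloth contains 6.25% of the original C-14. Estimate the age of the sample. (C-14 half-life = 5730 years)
Age = t½ × log₂(1/ratio) = 22920 years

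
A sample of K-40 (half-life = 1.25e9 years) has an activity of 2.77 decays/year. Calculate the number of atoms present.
N = A/λ = 4.995e9 atoms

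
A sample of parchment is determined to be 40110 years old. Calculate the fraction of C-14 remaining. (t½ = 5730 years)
N/N₀ = (1/2)^(t/t½) = 0.007812 = 0.781%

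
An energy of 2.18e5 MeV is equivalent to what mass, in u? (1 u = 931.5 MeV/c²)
m = E/c² = 234 u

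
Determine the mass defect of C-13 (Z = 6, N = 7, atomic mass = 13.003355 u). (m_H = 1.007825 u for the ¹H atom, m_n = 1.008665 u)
Δm = Z·m_H + N·m_n − M = 0.1043 u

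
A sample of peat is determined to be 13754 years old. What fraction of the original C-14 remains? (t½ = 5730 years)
N/N₀ = (1/2)^(t/t½) = 0.1894 = 18.9%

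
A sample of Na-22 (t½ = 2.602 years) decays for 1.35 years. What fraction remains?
N/N₀ = (1/2)^(t/t½) = 0.6979 = 69.8%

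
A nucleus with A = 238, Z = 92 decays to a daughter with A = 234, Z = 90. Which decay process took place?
ΔA = -4, ΔZ = -2 ⇒ alpha decay (α)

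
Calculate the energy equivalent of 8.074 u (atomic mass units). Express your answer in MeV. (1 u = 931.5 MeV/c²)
E = mc² = 7521 MeV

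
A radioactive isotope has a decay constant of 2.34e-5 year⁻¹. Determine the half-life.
t½ = ln(2)/λ = 29620 years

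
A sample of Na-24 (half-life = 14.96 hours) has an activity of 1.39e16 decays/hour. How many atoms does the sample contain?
N = A/λ = 3e17 atoms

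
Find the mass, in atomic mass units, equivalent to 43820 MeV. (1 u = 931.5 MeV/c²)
m = E/c² = 47.04 u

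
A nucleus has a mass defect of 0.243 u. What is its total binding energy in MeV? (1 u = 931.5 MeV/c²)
B.E. = Δm × 931.5 = 226.4 MeV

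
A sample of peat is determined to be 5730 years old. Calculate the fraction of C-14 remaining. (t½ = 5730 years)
N/N₀ = (1/2)^(t/t½) = 0.5 = 50%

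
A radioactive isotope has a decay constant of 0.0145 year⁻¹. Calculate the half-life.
t½ = ln(2)/λ = 47.8 years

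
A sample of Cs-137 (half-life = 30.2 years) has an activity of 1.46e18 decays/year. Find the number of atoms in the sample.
N = A/λ = 6.361e19 atoms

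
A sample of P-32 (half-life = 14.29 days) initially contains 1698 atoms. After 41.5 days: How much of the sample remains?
N = N₀(1/2)^(t/t½) = 226.8 atoms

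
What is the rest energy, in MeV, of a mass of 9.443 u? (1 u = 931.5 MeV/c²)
E = mc² = 8796 MeV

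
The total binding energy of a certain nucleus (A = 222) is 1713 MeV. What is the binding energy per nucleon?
B.E./A = 1713/222 = 7.716 MeV/nucleon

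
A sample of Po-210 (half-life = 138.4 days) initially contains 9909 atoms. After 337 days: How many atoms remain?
N = N₀(1/2)^(t/t½) = 1832 atoms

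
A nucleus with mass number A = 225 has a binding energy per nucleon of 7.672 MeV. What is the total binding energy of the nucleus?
B.E. = 7.672 × 225 = 1726 MeV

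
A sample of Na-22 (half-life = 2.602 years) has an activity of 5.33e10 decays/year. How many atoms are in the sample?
N = A/λ = 2.001e11 atoms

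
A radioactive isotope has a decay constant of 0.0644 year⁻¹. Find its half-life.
t½ = ln(2)/λ = 10.76 years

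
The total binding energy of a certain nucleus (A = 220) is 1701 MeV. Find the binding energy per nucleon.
B.E./A = 1701/220 = 7.732 MeV/nucleon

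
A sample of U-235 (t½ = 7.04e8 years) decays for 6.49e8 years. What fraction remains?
N/N₀ = (1/2)^(t/t½) = 0.5278 = 52.8%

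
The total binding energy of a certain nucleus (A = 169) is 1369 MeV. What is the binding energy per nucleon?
B.E./A = 1369/169 = 8.101 MeV/nucleon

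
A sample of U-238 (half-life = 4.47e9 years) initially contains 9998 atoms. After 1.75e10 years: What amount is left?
N = N₀(1/2)^(t/t½) = 662.8 atoms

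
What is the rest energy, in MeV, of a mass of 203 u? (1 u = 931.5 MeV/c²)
E = mc² = 1.891e5 MeV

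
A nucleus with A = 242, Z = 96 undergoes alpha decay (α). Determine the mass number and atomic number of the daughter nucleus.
Daughter: A = 238, Z = 94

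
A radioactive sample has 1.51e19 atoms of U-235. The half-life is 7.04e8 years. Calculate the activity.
A = λN = 1.487e10 decays/year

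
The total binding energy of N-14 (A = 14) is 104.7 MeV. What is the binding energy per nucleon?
B.E./A = 104.7/14 = 7.479 MeV/nucleon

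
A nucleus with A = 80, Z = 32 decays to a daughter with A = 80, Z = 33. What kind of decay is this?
ΔA = 0, ΔZ = +1 ⇒ beta-minus decay (β⁻)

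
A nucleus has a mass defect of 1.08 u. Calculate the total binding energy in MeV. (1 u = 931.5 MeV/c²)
B.E. = Δm × 931.5 = 1006 MeV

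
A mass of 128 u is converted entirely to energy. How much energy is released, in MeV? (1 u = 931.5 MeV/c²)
E = mc² = 1.192e5 MeV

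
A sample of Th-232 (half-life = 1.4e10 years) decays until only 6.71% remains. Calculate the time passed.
t = t½ × log₂(N₀/N) = 5.457e10 years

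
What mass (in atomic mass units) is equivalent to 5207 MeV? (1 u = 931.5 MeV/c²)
m = E/c² = 5.59 u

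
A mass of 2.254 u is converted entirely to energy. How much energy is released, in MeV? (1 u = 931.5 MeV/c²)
E = mc² = 2100 MeV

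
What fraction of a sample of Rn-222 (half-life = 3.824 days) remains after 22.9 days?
N/N₀ = (1/2)^(t/t½) = 0.01575 = 1.58%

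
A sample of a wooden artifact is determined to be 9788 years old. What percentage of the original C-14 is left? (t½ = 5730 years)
N/N₀ = (1/2)^(t/t½) = 0.306 = 30.6%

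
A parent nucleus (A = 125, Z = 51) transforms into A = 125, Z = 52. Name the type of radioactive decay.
ΔA = 0, ΔZ = +1 ⇒ beta-minus decay (β⁻)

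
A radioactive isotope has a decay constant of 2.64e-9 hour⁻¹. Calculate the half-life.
t½ = ln(2)/λ = 2.626e8 hours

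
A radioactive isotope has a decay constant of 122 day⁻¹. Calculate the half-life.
t½ = ln(2)/λ = 0.005682 days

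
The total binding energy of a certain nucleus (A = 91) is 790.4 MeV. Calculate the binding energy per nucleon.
B.E./A = 790.4/91 = 8.686 MeV/nucleon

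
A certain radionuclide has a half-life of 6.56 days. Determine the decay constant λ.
λ = ln(2)/t½ = 0.1057 day⁻¹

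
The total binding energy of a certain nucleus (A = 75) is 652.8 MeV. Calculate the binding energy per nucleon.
B.E./A = 652.8/75 = 8.704 MeV/nucleon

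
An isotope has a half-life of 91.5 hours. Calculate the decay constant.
λ = ln(2)/t½ = 0.007575 hour⁻¹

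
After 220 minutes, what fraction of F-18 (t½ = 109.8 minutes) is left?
N/N₀ = (1/2)^(t/t½) = 0.2494 = 24.9%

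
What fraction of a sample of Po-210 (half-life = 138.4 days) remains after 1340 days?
N/N₀ = (1/2)^(t/t½) = 0.001217 = 0.122%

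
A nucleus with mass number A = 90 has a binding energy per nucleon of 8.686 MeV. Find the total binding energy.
B.E. = 8.686 × 90 = 781.7 MeV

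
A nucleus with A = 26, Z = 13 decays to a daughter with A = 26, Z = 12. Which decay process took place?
ΔA = 0, ΔZ = -1 ⇒ beta-plus decay (β⁺) or electron capture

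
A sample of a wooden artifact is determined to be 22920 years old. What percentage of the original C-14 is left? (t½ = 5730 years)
N/N₀ = (1/2)^(t/t½) = 0.0625 = 6.25%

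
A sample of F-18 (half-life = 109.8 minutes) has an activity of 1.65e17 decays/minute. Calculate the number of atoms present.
N = A/λ = 2.614e19 atoms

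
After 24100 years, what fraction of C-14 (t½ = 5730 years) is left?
N/N₀ = (1/2)^(t/t½) = 0.05419 = 5.42%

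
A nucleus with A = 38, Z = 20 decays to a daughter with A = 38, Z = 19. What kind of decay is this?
ΔA = 0, ΔZ = -1 ⇒ beta-plus decay (β⁺) or electron capture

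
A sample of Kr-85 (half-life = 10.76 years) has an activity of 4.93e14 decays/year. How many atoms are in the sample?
N = A/λ = 7.653e15 atoms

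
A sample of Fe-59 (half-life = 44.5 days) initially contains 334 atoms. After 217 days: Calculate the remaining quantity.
N = N₀(1/2)^(t/t½) = 11.37 atoms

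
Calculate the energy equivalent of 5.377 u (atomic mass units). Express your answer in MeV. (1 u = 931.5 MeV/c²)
E = mc² = 5009 MeV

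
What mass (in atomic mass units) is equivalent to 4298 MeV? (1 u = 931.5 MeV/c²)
m = E/c² = 4.614 u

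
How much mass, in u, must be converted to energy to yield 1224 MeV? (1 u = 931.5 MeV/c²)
m = E/c² = 1.314 u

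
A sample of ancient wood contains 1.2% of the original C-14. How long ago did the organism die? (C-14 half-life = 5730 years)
Age = t½ × log₂(1/ratio) = 36560 years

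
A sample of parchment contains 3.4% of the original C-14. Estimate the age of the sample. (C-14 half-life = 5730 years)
Age = t½ × log₂(1/ratio) = 27950 years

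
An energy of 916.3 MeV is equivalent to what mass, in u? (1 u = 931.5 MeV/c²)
m = E/c² = 0.9837 u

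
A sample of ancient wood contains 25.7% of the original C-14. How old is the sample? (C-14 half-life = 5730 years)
Age = t½ × log₂(1/ratio) = 11230 years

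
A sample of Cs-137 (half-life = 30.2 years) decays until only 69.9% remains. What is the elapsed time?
t = t½ × log₂(N₀/N) = 15.6 years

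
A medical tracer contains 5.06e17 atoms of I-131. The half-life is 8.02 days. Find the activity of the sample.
A = λN = 4.373e16 decays/day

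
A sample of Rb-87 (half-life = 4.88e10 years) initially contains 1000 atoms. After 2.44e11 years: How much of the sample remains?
N = N₀(1/2)^(t/t½) = 31.25 atoms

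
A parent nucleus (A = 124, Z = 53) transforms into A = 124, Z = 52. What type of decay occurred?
ΔA = 0, ΔZ = -1 ⇒ beta-plus decay (β⁺) or electron capture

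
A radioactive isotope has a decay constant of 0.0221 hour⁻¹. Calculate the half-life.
t½ = ln(2)/λ = 31.36 hours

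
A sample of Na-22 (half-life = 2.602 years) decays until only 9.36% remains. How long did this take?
t = t½ × log₂(N₀/N) = 8.892 years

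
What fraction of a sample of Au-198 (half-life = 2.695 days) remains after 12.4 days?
N/N₀ = (1/2)^(t/t½) = 0.0412 = 4.12%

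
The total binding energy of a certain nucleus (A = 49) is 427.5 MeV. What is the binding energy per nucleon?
B.E./A = 427.5/49 = 8.724 MeV/nucleon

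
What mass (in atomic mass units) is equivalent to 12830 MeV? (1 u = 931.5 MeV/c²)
m = E/c² = 13.77 u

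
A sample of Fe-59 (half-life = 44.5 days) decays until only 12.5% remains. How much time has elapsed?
t = t½ × log₂(N₀/N) = 133.5 days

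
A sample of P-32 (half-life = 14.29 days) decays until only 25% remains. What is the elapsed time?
t = t½ × log₂(N₀/N) = 28.58 days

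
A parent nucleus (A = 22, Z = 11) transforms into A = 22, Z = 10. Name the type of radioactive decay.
ΔA = 0, ΔZ = -1 ⇒ beta-plus decay (β⁺) or electron capture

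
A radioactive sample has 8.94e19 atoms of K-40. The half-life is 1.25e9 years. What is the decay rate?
A = λN = 4.957e10 decays/year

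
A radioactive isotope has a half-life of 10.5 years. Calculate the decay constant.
λ = ln(2)/t½ = 0.06601 year⁻¹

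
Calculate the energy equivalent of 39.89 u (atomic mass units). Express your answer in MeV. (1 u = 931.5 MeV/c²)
E = mc² = 37160 MeV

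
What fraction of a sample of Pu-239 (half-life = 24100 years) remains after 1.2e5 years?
N/N₀ = (1/2)^(t/t½) = 0.0317 = 3.17%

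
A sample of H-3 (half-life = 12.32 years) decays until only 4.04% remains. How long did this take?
t = t½ × log₂(N₀/N) = 57.04 years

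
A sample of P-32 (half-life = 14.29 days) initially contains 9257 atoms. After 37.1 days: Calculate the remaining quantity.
N = N₀(1/2)^(t/t½) = 1531 atoms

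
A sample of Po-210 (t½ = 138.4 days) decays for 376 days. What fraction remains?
N/N₀ = (1/2)^(t/t½) = 0.1521 = 15.2%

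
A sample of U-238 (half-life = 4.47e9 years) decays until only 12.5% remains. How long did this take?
t = t½ × log₂(N₀/N) = 1.341e10 years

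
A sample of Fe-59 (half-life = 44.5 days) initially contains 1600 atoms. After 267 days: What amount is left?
N = N₀(1/2)^(t/t½) = 25 atoms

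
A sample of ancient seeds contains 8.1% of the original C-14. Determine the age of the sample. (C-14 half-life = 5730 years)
Age = t½ × log₂(1/ratio) = 20780 years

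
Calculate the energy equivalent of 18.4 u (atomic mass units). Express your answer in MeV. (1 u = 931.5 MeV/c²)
E = mc² = 17140 MeV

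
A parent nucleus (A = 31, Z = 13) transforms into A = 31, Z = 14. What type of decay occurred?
ΔA = 0, ΔZ = +1 ⇒ beta-minus decay (β⁻)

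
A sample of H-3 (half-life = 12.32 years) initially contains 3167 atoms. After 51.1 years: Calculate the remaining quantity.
N = N₀(1/2)^(t/t½) = 178.7 atoms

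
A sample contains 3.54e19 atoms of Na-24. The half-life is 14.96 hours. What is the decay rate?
A = λN = 1.64e18 decays/hour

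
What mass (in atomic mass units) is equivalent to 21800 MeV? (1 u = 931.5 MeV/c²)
m = E/c² = 23.4 u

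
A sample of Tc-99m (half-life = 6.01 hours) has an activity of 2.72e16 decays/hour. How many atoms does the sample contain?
N = A/λ = 2.358e17 atoms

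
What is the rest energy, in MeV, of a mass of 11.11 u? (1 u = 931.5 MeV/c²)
E = mc² = 10350 MeV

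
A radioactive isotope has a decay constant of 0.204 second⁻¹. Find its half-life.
t½ = ln(2)/λ = 3.398 seconds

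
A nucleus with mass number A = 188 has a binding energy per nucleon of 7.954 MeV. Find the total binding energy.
B.E. = 7.954 × 188 = 1495 MeV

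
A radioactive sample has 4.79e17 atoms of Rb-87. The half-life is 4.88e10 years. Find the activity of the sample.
A = λN = 6.804e6 decays/year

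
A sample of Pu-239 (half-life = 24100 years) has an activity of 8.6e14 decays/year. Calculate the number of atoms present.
N = A/λ = 2.99e19 atoms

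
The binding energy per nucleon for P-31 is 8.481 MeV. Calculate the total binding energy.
B.E. = 8.481 × 31 = 262.9 MeV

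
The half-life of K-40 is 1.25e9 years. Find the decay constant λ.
λ = ln(2)/t½ = 5.545e-10 year⁻¹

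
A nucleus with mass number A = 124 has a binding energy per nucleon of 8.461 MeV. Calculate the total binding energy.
B.E. = 8.461 × 124 = 1049 MeV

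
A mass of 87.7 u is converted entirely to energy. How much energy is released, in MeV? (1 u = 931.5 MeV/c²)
E = mc² = 81690 MeV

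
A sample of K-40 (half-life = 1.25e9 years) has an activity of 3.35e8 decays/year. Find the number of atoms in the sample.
N = A/λ = 6.041e17 atoms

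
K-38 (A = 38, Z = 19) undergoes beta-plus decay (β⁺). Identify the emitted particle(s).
β⁺: positron (e⁺) + neutrino (νₑ)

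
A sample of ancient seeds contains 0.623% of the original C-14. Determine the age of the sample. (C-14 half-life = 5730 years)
Age = t½ × log₂(1/ratio) = 41980 years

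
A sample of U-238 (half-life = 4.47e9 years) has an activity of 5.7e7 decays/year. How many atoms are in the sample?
N = A/λ = 3.676e17 atoms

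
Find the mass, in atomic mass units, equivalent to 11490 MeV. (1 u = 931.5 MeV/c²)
m = E/c² = 12.33 u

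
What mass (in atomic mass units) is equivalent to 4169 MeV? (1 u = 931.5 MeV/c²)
m = E/c² = 4.476 u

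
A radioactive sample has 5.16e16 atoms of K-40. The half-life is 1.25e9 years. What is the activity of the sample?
A = λN = 2.861e7 decays/year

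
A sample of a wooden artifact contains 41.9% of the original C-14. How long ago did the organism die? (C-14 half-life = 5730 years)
Age = t½ × log₂(1/ratio) = 7191 years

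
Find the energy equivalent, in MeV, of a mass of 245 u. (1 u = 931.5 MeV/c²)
E = mc² = 2.282e5 MeV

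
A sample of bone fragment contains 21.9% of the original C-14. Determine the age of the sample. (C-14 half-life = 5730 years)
Age = t½ × log₂(1/ratio) = 12550 years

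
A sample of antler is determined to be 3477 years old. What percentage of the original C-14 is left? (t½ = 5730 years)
N/N₀ = (1/2)^(t/t½) = 0.6566 = 65.7%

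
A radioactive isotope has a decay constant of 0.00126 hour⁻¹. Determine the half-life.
t½ = ln(2)/λ = 550.1 hours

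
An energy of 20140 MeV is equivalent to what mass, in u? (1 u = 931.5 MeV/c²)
m = E/c² = 21.62 u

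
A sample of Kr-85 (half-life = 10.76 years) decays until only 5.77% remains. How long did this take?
t = t½ × log₂(N₀/N) = 44.28 years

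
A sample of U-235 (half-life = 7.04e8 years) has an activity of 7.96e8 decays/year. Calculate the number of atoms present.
N = A/λ = 8.085e17 atoms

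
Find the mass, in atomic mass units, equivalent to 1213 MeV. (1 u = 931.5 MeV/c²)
m = E/c² = 1.302 u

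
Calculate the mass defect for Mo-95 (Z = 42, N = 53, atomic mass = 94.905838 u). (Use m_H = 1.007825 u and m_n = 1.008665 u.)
Δm = Z·m_H + N·m_n − M = 0.8821 u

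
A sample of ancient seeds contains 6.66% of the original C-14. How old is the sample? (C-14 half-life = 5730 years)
Age = t½ × log₂(1/ratio) = 22390 years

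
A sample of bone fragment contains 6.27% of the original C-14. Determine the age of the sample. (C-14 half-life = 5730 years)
Age = t½ × log₂(1/ratio) = 22890 years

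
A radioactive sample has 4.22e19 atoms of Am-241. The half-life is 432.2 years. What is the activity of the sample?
A = λN = 6.768e16 decays/year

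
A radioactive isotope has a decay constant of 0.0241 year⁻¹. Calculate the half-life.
t½ = ln(2)/λ = 28.76 years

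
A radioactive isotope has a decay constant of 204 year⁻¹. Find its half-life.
t½ = ln(2)/λ = 0.003398 years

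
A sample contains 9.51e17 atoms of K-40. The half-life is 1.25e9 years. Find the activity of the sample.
A = λN = 5.273e8 decays/year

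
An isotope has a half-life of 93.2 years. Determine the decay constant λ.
λ = ln(2)/t½ = 0.007437 year⁻¹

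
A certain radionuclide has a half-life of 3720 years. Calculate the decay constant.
λ = ln(2)/t½ = 1.863e-4 year⁻¹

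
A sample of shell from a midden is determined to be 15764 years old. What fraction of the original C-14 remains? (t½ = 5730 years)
N/N₀ = (1/2)^(t/t½) = 0.1485 = 14.9%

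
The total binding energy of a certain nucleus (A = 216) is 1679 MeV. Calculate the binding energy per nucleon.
B.E./A = 1679/216 = 7.773 MeV/nucleon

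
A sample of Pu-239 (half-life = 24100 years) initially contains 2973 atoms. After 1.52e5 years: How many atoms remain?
N = N₀(1/2)^(t/t½) = 37.55 atoms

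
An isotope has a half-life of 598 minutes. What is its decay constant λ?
λ = ln(2)/t½ = 0.001159 minute⁻¹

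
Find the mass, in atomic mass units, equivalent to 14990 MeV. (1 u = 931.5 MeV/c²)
m = E/c² = 16.09 u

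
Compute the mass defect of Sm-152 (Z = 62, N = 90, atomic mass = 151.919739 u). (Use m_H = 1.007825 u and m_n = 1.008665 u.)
Δm = Z·m_H + N·m_n − M = 1.345 u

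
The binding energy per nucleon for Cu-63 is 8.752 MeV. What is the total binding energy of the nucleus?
B.E. = 8.752 × 63 = 551.4 MeV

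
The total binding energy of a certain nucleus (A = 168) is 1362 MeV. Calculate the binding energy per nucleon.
B.E./A = 1362/168 = 8.107 MeV/nucleon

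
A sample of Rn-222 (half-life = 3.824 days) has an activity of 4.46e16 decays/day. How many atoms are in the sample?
N = A/λ = 2.461e17 atoms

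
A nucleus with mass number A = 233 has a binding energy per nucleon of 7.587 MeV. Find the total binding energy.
B.E. = 7.587 × 233 = 1768 MeV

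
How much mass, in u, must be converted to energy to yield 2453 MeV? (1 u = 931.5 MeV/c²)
m = E/c² = 2.633 u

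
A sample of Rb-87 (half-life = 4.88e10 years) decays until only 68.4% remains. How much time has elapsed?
t = t½ × log₂(N₀/N) = 2.674e10 years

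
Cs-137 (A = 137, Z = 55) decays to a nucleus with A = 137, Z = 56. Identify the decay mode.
ΔA = 0, ΔZ = +1 ⇒ beta-minus decay (β⁻)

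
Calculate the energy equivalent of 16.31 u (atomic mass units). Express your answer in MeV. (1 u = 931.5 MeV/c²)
E = mc² = 15190 MeV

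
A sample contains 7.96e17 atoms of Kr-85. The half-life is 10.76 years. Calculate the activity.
A = λN = 5.128e16 decays/year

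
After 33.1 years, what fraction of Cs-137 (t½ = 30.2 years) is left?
N/N₀ = (1/2)^(t/t½) = 0.4678 = 46.8%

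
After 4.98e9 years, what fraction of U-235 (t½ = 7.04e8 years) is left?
N/N₀ = (1/2)^(t/t½) = 0.007423 = 0.742%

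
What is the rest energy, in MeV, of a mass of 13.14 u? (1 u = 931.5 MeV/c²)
E = mc² = 12240 MeV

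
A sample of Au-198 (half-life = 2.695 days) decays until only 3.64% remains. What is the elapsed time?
t = t½ × log₂(N₀/N) = 12.88 days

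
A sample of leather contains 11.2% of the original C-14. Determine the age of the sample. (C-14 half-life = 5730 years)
Age = t½ × log₂(1/ratio) = 18100 years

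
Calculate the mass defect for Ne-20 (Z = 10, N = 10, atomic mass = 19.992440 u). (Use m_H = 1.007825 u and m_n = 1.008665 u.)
Δm = Z·m_H + N·m_n − M = 0.1725 u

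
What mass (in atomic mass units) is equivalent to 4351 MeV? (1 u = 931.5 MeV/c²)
m = E/c² = 4.671 u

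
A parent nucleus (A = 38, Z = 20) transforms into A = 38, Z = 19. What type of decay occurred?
ΔA = 0, ΔZ = -1 ⇒ beta-plus decay (β⁺) or electron capture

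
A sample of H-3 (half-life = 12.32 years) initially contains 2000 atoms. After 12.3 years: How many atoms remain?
N = N₀(1/2)^(t/t½) = 1001 atoms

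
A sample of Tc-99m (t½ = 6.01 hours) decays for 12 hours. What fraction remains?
N/N₀ = (1/2)^(t/t½) = 0.2506 = 25.1%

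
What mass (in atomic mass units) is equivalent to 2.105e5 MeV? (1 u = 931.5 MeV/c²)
m = E/c² = 226 u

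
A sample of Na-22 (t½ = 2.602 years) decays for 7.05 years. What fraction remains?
N/N₀ = (1/2)^(t/t½) = 0.1529 = 15.3%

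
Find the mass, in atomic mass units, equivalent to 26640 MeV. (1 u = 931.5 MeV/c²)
m = E/c² = 28.6 u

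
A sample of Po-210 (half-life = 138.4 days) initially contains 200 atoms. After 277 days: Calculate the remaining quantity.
N = N₀(1/2)^(t/t½) = 49.95 atoms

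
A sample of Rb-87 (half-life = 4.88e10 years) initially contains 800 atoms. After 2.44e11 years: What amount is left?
N = N₀(1/2)^(t/t½) = 25 atoms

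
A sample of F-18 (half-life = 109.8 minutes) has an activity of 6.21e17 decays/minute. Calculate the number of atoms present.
N = A/λ = 9.837e19 atoms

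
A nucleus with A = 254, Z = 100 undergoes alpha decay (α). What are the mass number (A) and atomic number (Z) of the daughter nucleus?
Daughter: A = 250, Z = 98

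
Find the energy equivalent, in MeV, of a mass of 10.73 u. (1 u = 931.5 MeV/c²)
E = mc² = 9995 MeV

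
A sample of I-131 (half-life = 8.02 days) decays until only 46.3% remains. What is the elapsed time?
t = t½ × log₂(N₀/N) = 8.91 days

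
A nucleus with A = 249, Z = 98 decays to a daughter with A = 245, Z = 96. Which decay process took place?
ΔA = -4, ΔZ = -2 ⇒ alpha decay (α)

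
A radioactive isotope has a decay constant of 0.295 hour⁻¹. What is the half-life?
t½ = ln(2)/λ = 2.35 hours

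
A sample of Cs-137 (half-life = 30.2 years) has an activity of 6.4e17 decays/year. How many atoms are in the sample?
N = A/λ = 2.788e19 atoms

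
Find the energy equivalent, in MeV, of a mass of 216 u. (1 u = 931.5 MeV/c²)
E = mc² = 2.012e5 MeV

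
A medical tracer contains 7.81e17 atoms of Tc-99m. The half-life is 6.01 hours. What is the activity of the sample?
A = λN = 9.007e16 decays/hour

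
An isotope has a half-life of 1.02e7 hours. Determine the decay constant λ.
λ = ln(2)/t½ = 6.796e-8 hour⁻¹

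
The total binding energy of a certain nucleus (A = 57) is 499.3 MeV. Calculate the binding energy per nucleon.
B.E./A = 499.3/57 = 8.76 MeV/nucleon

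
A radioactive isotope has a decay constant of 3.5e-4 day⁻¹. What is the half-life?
t½ = ln(2)/λ = 1980 days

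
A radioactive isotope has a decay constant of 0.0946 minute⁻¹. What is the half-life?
t½ = ln(2)/λ = 7.327 minutes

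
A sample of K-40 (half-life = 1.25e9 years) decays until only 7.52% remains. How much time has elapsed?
t = t½ × log₂(N₀/N) = 4.666e9 years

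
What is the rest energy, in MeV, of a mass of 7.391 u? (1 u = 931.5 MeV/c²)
E = mc² = 6885 MeV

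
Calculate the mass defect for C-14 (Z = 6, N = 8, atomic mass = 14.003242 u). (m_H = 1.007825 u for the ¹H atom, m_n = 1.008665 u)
Δm = Z·m_H + N·m_n − M = 0.113 u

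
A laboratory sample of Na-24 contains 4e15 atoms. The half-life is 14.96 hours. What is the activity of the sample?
A = λN = 1.853e14 decays/hour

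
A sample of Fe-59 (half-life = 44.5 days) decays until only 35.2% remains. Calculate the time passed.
t = t½ × log₂(N₀/N) = 67.03 days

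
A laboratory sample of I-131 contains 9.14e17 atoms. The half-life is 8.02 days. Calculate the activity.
A = λN = 7.899e16 decays/day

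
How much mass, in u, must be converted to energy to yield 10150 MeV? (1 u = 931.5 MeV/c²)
m = E/c² = 10.9 u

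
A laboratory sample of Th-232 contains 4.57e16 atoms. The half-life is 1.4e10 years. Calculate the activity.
A = λN = 2.263e6 decays/year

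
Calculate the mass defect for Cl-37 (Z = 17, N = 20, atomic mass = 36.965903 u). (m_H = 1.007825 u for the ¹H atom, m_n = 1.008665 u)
Δm = Z·m_H + N·m_n − M = 0.3404 u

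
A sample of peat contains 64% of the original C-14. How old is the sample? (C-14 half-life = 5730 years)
Age = t½ × log₂(1/ratio) = 3689 years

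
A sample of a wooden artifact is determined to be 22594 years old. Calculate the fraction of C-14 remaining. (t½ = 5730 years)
N/N₀ = (1/2)^(t/t½) = 0.06501 = 6.5%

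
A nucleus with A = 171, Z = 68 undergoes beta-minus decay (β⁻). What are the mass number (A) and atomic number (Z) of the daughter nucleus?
Daughter: A = 171, Z = 69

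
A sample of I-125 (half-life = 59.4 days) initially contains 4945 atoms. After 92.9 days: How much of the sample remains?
N = N₀(1/2)^(t/t½) = 1672 atoms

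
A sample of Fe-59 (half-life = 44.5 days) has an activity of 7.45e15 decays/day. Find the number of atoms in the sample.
N = A/λ = 4.783e17 atoms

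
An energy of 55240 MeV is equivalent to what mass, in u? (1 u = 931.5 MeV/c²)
m = E/c² = 59.3 u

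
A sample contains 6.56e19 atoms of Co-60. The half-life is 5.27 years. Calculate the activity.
A = λN = 8.628e18 decays/year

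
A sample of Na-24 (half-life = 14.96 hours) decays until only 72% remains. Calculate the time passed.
t = t½ × log₂(N₀/N) = 7.09 hours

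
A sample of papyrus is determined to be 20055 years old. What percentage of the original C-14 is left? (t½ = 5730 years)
N/N₀ = (1/2)^(t/t½) = 0.08839 = 8.84%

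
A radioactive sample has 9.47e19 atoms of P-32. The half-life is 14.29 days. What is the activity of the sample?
A = λN = 4.593e18 decays/day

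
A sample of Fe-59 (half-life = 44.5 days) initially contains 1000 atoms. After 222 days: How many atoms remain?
N = N₀(1/2)^(t/t½) = 31.49 atoms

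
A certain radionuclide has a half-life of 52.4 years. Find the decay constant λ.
λ = ln(2)/t½ = 0.01323 year⁻¹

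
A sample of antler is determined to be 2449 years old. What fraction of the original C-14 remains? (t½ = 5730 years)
N/N₀ = (1/2)^(t/t½) = 0.7436 = 74.4%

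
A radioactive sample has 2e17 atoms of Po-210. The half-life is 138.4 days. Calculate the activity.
A = λN = 1.002e15 decays/day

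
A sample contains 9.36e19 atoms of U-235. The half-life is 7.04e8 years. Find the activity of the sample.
A = λN = 9.216e10 decays/year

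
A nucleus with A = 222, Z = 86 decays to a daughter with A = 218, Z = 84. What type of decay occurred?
ΔA = -4, ΔZ = -2 ⇒ alpha decay (α)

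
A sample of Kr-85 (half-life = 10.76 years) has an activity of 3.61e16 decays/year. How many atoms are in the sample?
N = A/λ = 5.604e17 atoms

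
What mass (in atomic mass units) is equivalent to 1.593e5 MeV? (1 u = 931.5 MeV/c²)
m = E/c² = 171 u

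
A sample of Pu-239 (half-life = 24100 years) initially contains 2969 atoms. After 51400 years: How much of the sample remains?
N = N₀(1/2)^(t/t½) = 677 atoms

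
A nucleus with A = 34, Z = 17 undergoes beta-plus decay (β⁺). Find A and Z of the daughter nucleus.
Daughter: A = 34, Z = 16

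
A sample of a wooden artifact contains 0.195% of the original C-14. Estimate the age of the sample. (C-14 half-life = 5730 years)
Age = t½ × log₂(1/ratio) = 51580 years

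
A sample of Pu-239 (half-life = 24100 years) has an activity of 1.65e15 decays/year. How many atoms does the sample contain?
N = A/λ = 5.737e19 atoms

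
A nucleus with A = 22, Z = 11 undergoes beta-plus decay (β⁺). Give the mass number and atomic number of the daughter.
Daughter: A = 22, Z = 10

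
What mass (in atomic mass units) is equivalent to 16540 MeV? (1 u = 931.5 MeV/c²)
m = E/c² = 17.76 u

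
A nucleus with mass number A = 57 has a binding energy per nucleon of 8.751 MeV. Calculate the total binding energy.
B.E. = 8.751 × 57 = 498.8 MeV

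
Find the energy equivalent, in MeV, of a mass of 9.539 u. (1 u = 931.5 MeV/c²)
E = mc² = 8886 MeV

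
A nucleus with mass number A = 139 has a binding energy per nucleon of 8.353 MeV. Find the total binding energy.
B.E. = 8.353 × 139 = 1161 MeV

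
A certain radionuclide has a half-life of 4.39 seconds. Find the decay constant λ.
λ = ln(2)/t½ = 0.1579 second⁻¹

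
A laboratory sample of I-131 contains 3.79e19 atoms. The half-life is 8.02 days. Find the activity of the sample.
A = λN = 3.276e18 decays/day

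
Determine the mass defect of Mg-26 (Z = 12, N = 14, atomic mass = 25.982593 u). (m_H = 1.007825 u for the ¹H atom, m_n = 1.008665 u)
Δm = Z·m_H + N·m_n − M = 0.2326 u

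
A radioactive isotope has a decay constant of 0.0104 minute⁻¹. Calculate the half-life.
t½ = ln(2)/λ = 66.65 minutes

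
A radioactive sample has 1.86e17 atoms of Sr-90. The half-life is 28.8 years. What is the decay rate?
A = λN = 4.477e15 decays/year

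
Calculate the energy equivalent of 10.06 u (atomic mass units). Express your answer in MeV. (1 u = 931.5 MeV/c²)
E = mc² = 9371 MeV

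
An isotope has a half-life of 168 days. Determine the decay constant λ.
λ = ln(2)/t½ = 0.004126 day⁻¹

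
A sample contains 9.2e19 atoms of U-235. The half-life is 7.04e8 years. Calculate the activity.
A = λN = 9.058e10 decays/year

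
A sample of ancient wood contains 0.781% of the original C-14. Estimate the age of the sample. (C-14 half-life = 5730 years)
Age = t½ × log₂(1/ratio) = 40110 years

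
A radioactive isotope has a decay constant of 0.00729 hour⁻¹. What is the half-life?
t½ = ln(2)/λ = 95.08 hours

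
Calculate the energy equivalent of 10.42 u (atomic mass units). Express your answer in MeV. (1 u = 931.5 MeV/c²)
E = mc² = 9706 MeV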